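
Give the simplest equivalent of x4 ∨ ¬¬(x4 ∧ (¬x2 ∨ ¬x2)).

x4

x4 ∨ ¬¬(x4 ∧ (¬x2 ∨ ¬x2))
= x4 ∨ ¬¬(x4 ∧ ¬x2)   (idempotence)
= x4 ∨ x4 ∧ ¬x2   (double negation)
= x4   (absorption)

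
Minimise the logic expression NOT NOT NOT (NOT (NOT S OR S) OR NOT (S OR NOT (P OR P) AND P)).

S

NOT NOT NOT (NOT (NOT S OR S) OR NOT (S OR NOT (P OR P) AND P))
= NOT NOT NOT (NOT (NOT S OR S) OR NOT (S OR NOT P AND P))   — idempotence
= NOT (NOT (NOT S OR S) OR NOT (S OR NOT P AND P))   — double negation
= (NOT S OR S) AND (S OR NOT P AND P)   — De Morgan
= S OR NOT P AND P   — complement / identity
= S   — complement / identity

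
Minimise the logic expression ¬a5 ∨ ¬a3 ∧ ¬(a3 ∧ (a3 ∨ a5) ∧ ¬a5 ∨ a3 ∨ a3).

¬a5 ∨ ¬a3

¬a5 ∨ ¬a3 ∧ ¬(a3 ∧ (a3 ∨ a5) ∧ ¬a5 ∨ a3 ∨ a3)
= ¬a5 ∨ ¬a3 ∧ ¬(a3 ∧ ¬a5 ∨ a3 ∨ a3)   [absorption]
= ¬a5 ∨ ¬a3 ∧ ¬(a3 ∧ ¬a5 ∨ a3)   [idempotence]
= ¬a5 ∨ ¬a3 ∧ ¬a3   [absorption]
= ¬a5 ∨ ¬a3   [idempotence]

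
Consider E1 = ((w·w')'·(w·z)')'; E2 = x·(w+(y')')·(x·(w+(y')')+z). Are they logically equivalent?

E1: ((w·w')'·(w·z)')'
    = w·w'+w·z
    = w·z
E2: x·(w+(y')')·(x·(w+(y')')+z)
    = x·(w+(y')')
    = x·(w+y)
These differ: at w=1, x=0, y=1, z=1, E1 = 1 but E2 = 0.

No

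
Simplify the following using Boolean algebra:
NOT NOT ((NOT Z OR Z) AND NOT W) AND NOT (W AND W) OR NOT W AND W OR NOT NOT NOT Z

NOT W OR NOT Z

NOT NOT ((NOT Z OR Z) AND NOT W) AND NOT (W AND W) OR NOT W AND W OR NOT NOT NOT Z
= NOT NOT NOT W AND NOT (W AND W) OR NOT W AND W OR NOT NOT NOT Z   (complement / identity)
= NOT NOT NOT W AND NOT W OR NOT W AND W OR NOT NOT NOT Z   (idempotence)
= NOT W AND NOT W OR NOT W AND W OR NOT NOT NOT Z   (double negation)
= NOT W OR NOT NOT NOT Z   (distribution)
= NOT W OR NOT Z   (double negation)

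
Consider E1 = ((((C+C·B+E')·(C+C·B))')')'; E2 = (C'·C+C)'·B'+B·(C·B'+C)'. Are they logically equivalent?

Yes

E1: ((((C+C·B+E')·(C+C·B))')')'
    = (((C+C·B)')')'   [absorption]
    = (C+C·B)'   [double negation]
    = C'   [absorption]
E2: (C'·C+C)'·B'+B·(C·B'+C)'
    = (C'·C+C)'·B'+B·C'   [absorption]
    = C'·B'+B·C'   [complement / identity]
    = C'   [distribution]
Both reduce to C', so they are equivalent.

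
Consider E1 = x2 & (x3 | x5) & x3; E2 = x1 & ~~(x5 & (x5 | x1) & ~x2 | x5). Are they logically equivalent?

No

E1: x2 & (x3 | x5) & x3
    = x2 & x3   (absorption)
E2: x1 & ~~(x5 & (x5 | x1) & ~x2 | x5)
    = x1 & ~~(x5 & ~x2 | x5)   (absorption)
    = x1 & ~~x5   (absorption)
    = x1 & x5   (double negation)
These differ: at x1=0, x2=1, x3=1, x5=1, E1 = 1 but E2 = 0.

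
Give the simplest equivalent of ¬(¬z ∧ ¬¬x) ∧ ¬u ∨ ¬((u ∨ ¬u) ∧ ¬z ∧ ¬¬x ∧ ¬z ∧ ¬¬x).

z ∨ ¬x

¬(¬z ∧ ¬¬x) ∧ ¬u ∨ ¬((u ∨ ¬u) ∧ ¬z ∧ ¬¬x ∧ ¬z ∧ ¬¬x)
= ¬(¬z ∧ ¬¬x) ∧ ¬u ∨ ¬(¬z ∧ ¬¬x ∧ ¬z ∧ ¬¬x)   [complement / identity]
= ¬(¬z ∧ ¬¬x) ∧ ¬u ∨ ¬(¬z ∧ ¬¬x)   [idempotence]
= ¬(¬z ∧ ¬¬x)   [absorption]
= z ∨ ¬x   [De Morgan]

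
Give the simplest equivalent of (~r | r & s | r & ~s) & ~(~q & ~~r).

q | ~r

(~r | r & s | r & ~s) & ~(~q & ~~r)
= (~r | r) & ~(~q & ~~r)
= ~(~q & ~~r)
= q | ~r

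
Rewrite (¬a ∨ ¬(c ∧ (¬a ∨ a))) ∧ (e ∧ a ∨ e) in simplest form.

(¬a ∨ ¬(c ∧ (¬a ∨ a))) ∧ (e ∧ a ∨ e)
= (¬a ∨ ¬c) ∧ (e ∧ a ∨ e)   (complement / identity)
= (¬a ∨ ¬c) ∧ e   (absorption)

(¬a ∨ ¬c) ∧ e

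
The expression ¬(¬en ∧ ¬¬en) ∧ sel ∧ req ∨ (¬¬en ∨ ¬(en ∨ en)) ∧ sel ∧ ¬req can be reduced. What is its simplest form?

sel

¬(¬en ∧ ¬¬en) ∧ sel ∧ req ∨ (¬¬en ∨ ¬(en ∨ en)) ∧ sel ∧ ¬req
= ¬(¬en ∧ ¬¬en) ∧ sel ∧ req ∨ (¬¬en ∨ ¬en) ∧ sel ∧ ¬req   — idempotence
= (en ∨ ¬en) ∧ sel ∧ req ∨ (¬¬en ∨ ¬en) ∧ sel ∧ ¬req   — De Morgan
= (en ∨ ¬en) ∧ sel ∧ req ∨ (en ∨ ¬en) ∧ sel ∧ ¬req   — double negation
= (en ∨ ¬en) ∧ sel   — distribution
= sel   — complement / identity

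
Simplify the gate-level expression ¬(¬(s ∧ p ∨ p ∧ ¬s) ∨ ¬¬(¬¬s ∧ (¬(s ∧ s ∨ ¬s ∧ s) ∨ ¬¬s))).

p ∧ ¬s

¬(¬(s ∧ p ∨ p ∧ ¬s) ∨ ¬¬(¬¬s ∧ (¬(s ∧ s ∨ ¬s ∧ s) ∨ ¬¬s)))
= ¬(¬(s ∧ p ∨ p ∧ ¬s) ∨ ¬¬(¬¬s ∧ (¬(s ∧ s ∨ ¬s ∧ s) ∨ s)))   (double negation)
= ¬(¬(s ∧ p ∨ p ∧ ¬s) ∨ ¬¬(¬¬s ∧ (¬s ∨ s)))   (distribution)
= ¬(¬p ∨ ¬¬(¬¬s ∧ (¬s ∨ s)))   (distribution)
= ¬(¬p ∨ ¬¬(s ∧ (¬s ∨ s)))   (double negation)
= p ∧ ¬(s ∧ (¬s ∨ s))   (De Morgan)
= p ∧ ¬s   (complement / identity)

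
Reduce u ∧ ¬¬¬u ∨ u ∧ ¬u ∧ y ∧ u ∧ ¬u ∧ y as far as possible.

False

u ∧ ¬¬¬u ∨ u ∧ ¬u ∧ y ∧ u ∧ ¬u ∧ y
= u ∧ ¬u ∨ u ∧ ¬u ∧ y ∧ u ∧ ¬u ∧ y   — double negation
= u ∧ ¬u ∨ u ∧ ¬u ∧ y   — idempotence
= u ∧ ¬u   — absorption
= False   — complement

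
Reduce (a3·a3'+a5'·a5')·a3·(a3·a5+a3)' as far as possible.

(a3·a3'+a5'·a5')·a3·(a3·a5+a3)'
= (a3·a3'+a5')·a3·(a3·a5+a3)'
= (a3·a3'+a5')·a3·a3'
= a3·a3'
= 0

0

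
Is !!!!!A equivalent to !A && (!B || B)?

E1: !!!!!A
    = !!!A   (double negation)
    = !A   (double negation)
E2: !A && (!B || B)
    = !A   (complement / identity)
Both reduce to !A, so they are equivalent.

Yes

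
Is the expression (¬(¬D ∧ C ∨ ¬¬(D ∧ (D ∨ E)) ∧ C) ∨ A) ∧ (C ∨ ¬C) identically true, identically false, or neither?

neither

(¬(¬D ∧ C ∨ ¬¬(D ∧ (D ∨ E)) ∧ C) ∨ A) ∧ (C ∨ ¬C)
= (¬(¬D ∧ C ∨ ¬¬D ∧ C) ∨ A) ∧ (C ∨ ¬C)
= ¬(¬D ∧ C ∨ ¬¬D ∧ C) ∨ A
= ¬(¬D ∧ C ∨ D ∧ C) ∨ A
= ¬C ∨ A
This depends on A, C, so it is not a constant.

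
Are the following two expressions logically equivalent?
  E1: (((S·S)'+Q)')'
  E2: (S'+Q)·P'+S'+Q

Yes

E1: (((S·S)'+Q)')'
    = (S·S)'+Q   (double negation)
    = S'+Q   (idempotence)
E2: (S'+Q)·P'+S'+Q
    = S'+Q   (absorption)
Both reduce to S'+Q, so they are equivalent.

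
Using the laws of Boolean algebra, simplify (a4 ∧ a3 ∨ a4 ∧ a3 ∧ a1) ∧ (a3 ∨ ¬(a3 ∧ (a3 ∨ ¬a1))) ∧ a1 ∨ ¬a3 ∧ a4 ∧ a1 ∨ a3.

a4 ∧ a1 ∨ a3

(a4 ∧ a3 ∨ a4 ∧ a3 ∧ a1) ∧ (a3 ∨ ¬(a3 ∧ (a3 ∨ ¬a1))) ∧ a1 ∨ ¬a3 ∧ a4 ∧ a1 ∨ a3
= (a4 ∧ a3 ∨ a4 ∧ a3 ∧ a1) ∧ (a3 ∨ ¬a3) ∧ a1 ∨ ¬a3 ∧ a4 ∧ a1 ∨ a3
= a4 ∧ a3 ∧ (a3 ∨ ¬a3) ∧ a1 ∨ ¬a3 ∧ a4 ∧ a1 ∨ a3
= (a4 ∧ a3 ∧ (a3 ∨ ¬a3) ∨ ¬a3 ∧ a4) ∧ a1 ∨ a3
= (a4 ∧ a3 ∨ ¬a3 ∧ a4) ∧ a1 ∨ a3
= a4 ∧ a1 ∨ a3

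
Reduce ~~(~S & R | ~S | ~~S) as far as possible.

1

~~(~S & R | ~S | ~~S)
= ~~(~S & R | ~S | S)   — double negation
= ~S & R | ~S | S   — double negation
= ~S | S   — absorption
= 1   — complement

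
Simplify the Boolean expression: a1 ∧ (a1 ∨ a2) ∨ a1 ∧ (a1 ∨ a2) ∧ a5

a1

a1 ∧ (a1 ∨ a2) ∨ a1 ∧ (a1 ∨ a2) ∧ a5
= a1 ∧ (a1 ∨ a2)
= a1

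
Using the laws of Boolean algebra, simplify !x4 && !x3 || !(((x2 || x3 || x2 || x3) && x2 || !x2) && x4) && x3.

!x4 && !x3 || !(((x2 || x3 || x2 || x3) && x2 || !x2) && x4) && x3
= !x4 && !x3 || !(((x2 || x3) && x2 || !x2) && x4) && x3
= !x4 && !x3 || !((x2 || !x2) && x4) && x3
= !x4 && !x3 || !x4 && x3
= !x4

!x4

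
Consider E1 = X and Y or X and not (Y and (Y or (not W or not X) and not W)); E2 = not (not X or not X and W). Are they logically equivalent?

Yes

E1: X and Y or X and not (Y and (Y or (not W or not X) and not W))
    = X and Y or X and not (Y and (Y or not W))   — absorption
    = X and Y or X and not Y   — absorption
    = X   — distribution
E2: not (not X or not X and W)
    = not not X   — absorption
    = X   — double negation
Both reduce to X, so they are equivalent.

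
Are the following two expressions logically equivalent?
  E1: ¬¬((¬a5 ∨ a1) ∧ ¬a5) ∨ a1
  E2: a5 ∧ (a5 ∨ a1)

E1: ¬¬((¬a5 ∨ a1) ∧ ¬a5) ∨ a1
    = ¬¬¬a5 ∨ a1   — absorption
    = ¬a5 ∨ a1   — double negation
E2: a5 ∧ (a5 ∨ a1)
    = a5   — absorption
These differ: at a1=0, a5=0, E1 = 1 but E2 = 0.

No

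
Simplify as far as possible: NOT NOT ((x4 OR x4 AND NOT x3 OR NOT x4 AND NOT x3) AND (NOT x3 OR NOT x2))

NOT x3 OR x4 AND NOT x2

NOT NOT ((x4 OR x4 AND NOT x3 OR NOT x4 AND NOT x3) AND (NOT x3 OR NOT x2))
= NOT NOT ((x4 OR NOT x3) AND (NOT x3 OR NOT x2))
= (x4 OR NOT x3) AND (NOT x3 OR NOT x2)
= NOT x3 OR x4 AND NOT x2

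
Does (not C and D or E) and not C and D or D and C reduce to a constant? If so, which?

no

(not C and D or E) and not C and D or D and C
= not C and D or D and C   — absorption
= D   — distribution
This depends on D, so it is not a constant.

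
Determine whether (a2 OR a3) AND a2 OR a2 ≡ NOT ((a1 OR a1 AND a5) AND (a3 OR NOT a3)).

E1: (a2 OR a3) AND a2 OR a2
    = a2 OR a2   (absorption)
    = a2   (idempotence)
E2: NOT ((a1 OR a1 AND a5) AND (a3 OR NOT a3))
    = NOT (a1 AND (a3 OR NOT a3))   (absorption)
    = NOT a1   (complement / identity)
These differ: at a1=0, a2=0, a3=0, a5=0, E1 = 0 but E2 = 1.

No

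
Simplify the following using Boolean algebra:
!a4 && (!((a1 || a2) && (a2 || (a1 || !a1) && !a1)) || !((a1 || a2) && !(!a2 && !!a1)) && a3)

!a4 && (!((a1 || a2) && (a2 || (a1 || !a1) && !a1)) || !((a1 || a2) && !(!a2 && !!a1)) && a3)
= !a4 && (!((a1 || a2) && (a2 || !a1)) || !((a1 || a2) && !(!a2 && !!a1)) && a3)   (complement / identity)
= !a4 && (!((a1 || a2) && (a2 || !a1)) || !((a1 || a2) && (a2 || !a1)) && a3)   (De Morgan)
= !a4 && !((a1 || a2) && (a2 || !a1))   (absorption)
= !a4 && !(a1 && !a1 || a2)   (distribution)
= !a4 && !a2   (complement / identity)

!a4 && !a2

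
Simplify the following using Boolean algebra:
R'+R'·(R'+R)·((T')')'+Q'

R'+Q'

R'+R'·(R'+R)·((T')')'+Q'
= R'+R'·((T')')'+Q'
= R'+R'·T'+Q'
= R'+Q'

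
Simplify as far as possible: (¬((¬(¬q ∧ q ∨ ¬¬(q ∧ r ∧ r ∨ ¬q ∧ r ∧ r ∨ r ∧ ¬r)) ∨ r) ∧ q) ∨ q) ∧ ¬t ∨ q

¬t ∨ q

(¬((¬(¬q ∧ q ∨ ¬¬(q ∧ r ∧ r ∨ ¬q ∧ r ∧ r ∨ r ∧ ¬r)) ∨ r) ∧ q) ∨ q) ∧ ¬t ∨ q
= (¬((¬(¬q ∧ q ∨ ¬¬(r ∧ r ∨ r ∧ ¬r)) ∨ r) ∧ q) ∨ q) ∧ ¬t ∨ q   [distribution]
= (¬((¬(¬q ∧ q ∨ ¬¬r) ∨ r) ∧ q) ∨ q) ∧ ¬t ∨ q   [distribution]
= (¬((¬¬¬r ∨ r) ∧ q) ∨ q) ∧ ¬t ∨ q   [complement / identity]
= (¬((¬r ∨ r) ∧ q) ∨ q) ∧ ¬t ∨ q   [double negation]
= (¬q ∨ q) ∧ ¬t ∨ q   [complement / identity]
= ¬t ∨ q   [complement / identity]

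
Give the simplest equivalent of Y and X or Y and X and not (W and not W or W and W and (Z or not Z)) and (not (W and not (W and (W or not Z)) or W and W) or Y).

Y and X or Y and X and not (W and not W or W and W and (Z or not Z)) and (not (W and not (W and (W or not Z)) or W and W) or Y)
= Y and X or Y and X and not (W and not W or W and W) and (not (W and not (W and (W or not Z)) or W and W) or Y)   — complement / identity
= Y and X or Y and X and not (W and not W or W and W) and (not (W and not W or W and W) or Y)   — absorption
= Y and X or Y and X and not (W and not W or W and W)   — absorption
= Y and X or Y and X and not W   — distribution
= Y and X   — absorption

Y and X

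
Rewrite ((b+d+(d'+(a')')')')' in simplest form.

b+d

((b+d+(d'+(a')')')')'
= ((b+d+d·a')')'   (De Morgan)
= ((b+d)')'   (absorption)
= b+d   (double negation)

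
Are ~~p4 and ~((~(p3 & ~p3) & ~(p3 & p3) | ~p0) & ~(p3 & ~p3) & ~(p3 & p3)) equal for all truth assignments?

No

E1: ~~p4
    = p4   — double negation
E2: ~((~(p3 & ~p3) & ~(p3 & p3) | ~p0) & ~(p3 & ~p3) & ~(p3 & p3))
    = ~(~(p3 & ~p3) & ~(p3 & p3))   — absorption
    = ~(~(p3 & ~p3) & ~p3)   — idempotence
    = p3 & ~p3 | p3   — De Morgan
    = p3   — complement / identity
These differ: at p0=0, p3=0, p4=1, E1 = 1 but E2 = 0.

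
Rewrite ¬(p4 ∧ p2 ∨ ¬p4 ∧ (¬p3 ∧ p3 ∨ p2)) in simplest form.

¬(p4 ∧ p2 ∨ ¬p4 ∧ (¬p3 ∧ p3 ∨ p2))
= ¬(p4 ∧ p2 ∨ ¬p4 ∧ p2)   [complement / identity]
= ¬p2   [distribution]

¬p2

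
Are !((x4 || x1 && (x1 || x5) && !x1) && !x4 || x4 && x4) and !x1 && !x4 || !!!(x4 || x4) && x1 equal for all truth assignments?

E1: !((x4 || x1 && (x1 || x5) && !x1) && !x4 || x4 && x4)
    = !((x4 || x1 && !x1) && !x4 || x4 && x4)   (absorption)
    = !(x4 && !x4 || x4 && x4)   (complement / identity)
    = !x4   (distribution)
E2: !x1 && !x4 || !!!(x4 || x4) && x1
    = !x1 && !x4 || !!!x4 && x1   (idempotence)
    = !x1 && !x4 || !x4 && x1   (double negation)
    = !x4   (distribution)
Both reduce to !x4, so they are equivalent.

Yes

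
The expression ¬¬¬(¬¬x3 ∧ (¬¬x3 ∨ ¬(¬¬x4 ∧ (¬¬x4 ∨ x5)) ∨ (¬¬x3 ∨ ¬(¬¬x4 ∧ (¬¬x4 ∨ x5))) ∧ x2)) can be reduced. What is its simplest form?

¬x3

¬¬¬(¬¬x3 ∧ (¬¬x3 ∨ ¬(¬¬x4 ∧ (¬¬x4 ∨ x5)) ∨ (¬¬x3 ∨ ¬(¬¬x4 ∧ (¬¬x4 ∨ x5))) ∧ x2))
= ¬¬¬(¬¬x3 ∧ (¬¬x3 ∨ ¬(¬¬x4 ∧ (¬¬x4 ∨ x5))))   — absorption
= ¬¬¬(¬¬x3 ∧ (¬¬x3 ∨ ¬¬¬x4))   — absorption
= ¬¬¬(¬¬x3 ∧ (¬¬x3 ∨ ¬x4))   — double negation
= ¬¬¬¬¬x3   — absorption
= ¬¬¬x3   — double negation
= ¬x3   — double negation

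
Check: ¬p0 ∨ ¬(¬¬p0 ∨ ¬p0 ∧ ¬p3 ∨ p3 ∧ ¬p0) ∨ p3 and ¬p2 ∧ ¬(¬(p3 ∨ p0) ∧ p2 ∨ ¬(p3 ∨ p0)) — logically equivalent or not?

E1: ¬p0 ∨ ¬(¬¬p0 ∨ ¬p0 ∧ ¬p3 ∨ p3 ∧ ¬p0) ∨ p3
    = ¬p0 ∨ ¬(¬¬p0 ∨ ¬p0) ∨ p3   (distribution)
    = ¬p0 ∨ ¬p0 ∧ p0 ∨ p3   (De Morgan)
    = ¬p0 ∨ p3   (complement / identity)
E2: ¬p2 ∧ ¬(¬(p3 ∨ p0) ∧ p2 ∨ ¬(p3 ∨ p0))
    = ¬p2 ∧ ¬¬(p3 ∨ p0)   (absorption)
    = ¬p2 ∧ (p3 ∨ p0)   (double negation)
These differ: at p0=0, p2=1, p3=0, E1 = 1 but E2 = 0.

No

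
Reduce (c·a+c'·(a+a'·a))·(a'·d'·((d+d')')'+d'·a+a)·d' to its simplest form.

(c·a+c'·(a+a'·a))·(a'·d'·((d+d')')'+d'·a+a)·d'
= (c·a+c'·a)·(a'·d'·((d+d')')'+d'·a+a)·d'   [complement / identity]
= (c·a+c'·a)·(a'·d'·(d+d')+d'·a+a)·d'   [double negation]
= (c·a+c'·a)·(a'·d'+d'·a+a)·d'   [complement / identity]
= (c·a+c'·a)·(d'+a)·d'   [distribution]
= (c·a+c'·a)·d'   [absorption]
= a·d'   [distribution]

a·d'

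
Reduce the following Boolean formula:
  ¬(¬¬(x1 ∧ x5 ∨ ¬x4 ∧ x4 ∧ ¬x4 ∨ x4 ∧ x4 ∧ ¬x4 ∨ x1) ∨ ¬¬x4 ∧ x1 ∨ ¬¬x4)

¬x1 ∧ ¬x4

¬(¬¬(x1 ∧ x5 ∨ ¬x4 ∧ x4 ∧ ¬x4 ∨ x4 ∧ x4 ∧ ¬x4 ∨ x1) ∨ ¬¬x4 ∧ x1 ∨ ¬¬x4)
= ¬(¬¬(x1 ∧ x5 ∨ ¬x4 ∧ x4 ∧ ¬x4 ∨ x4 ∧ x4 ∧ ¬x4 ∨ x1) ∨ ¬¬x4)   [absorption]
= ¬(¬¬(x1 ∧ x5 ∨ x4 ∧ ¬x4 ∨ x1) ∨ ¬¬x4)   [distribution]
= ¬(¬¬(x1 ∧ x5 ∨ x1) ∨ ¬¬x4)   [complement / identity]
= ¬(¬¬x1 ∨ ¬¬x4)   [absorption]
= ¬x1 ∧ ¬x4   [De Morgan]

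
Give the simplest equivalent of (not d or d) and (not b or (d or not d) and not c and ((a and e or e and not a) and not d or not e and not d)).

(not d or d) and (not b or (d or not d) and not c and ((a and e or e and not a) and not d or not e and not d))
= (not d or d) and (not b or not c and ((a and e or e and not a) and not d or not e and not d))
= (not d or d) and (not b or not c and (e and not d or not e and not d))
= not b or not c and (e and not d or not e and not d)
= not b or not c and not d

not b or not c and not d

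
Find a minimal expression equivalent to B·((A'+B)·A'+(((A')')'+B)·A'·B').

B·((A'+B)·A'+(((A')')'+B)·A'·B')
= B·((A'+B)·A'+(A'+B)·A'·B')   — double negation
= B·(A'+B)·A'   — absorption
= B·A'   — absorption

B·A'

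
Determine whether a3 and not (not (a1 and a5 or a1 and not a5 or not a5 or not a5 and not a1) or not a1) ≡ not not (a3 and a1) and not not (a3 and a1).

Yes

E1: a3 and not (not (a1 and a5 or a1 and not a5 or not a5 or not a5 and not a1) or not a1)
    = a3 and not (not (a1 or not a5 or not a5 and not a1) or not a1)
    = a3 and not (not (a1 or not a5) or not a1)
    = a3 and (a1 or not a5) and a1
    = a3 and a1
E2: not not (a3 and a1) and not not (a3 and a1)
    = not not (a3 and a1)
    = a3 and a1
Both reduce to a3 and a1, so they are equivalent.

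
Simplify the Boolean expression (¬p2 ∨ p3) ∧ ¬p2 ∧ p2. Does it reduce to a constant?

False

(¬p2 ∨ p3) ∧ ¬p2 ∧ p2
= ¬p2 ∧ p2   — absorption
= False   — complement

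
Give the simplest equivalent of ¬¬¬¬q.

q

¬¬¬¬q
= ¬¬q   [double negation]
= q   [double negation]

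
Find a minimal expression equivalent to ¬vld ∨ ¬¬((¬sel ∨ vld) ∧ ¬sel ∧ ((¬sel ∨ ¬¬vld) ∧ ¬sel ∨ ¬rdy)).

¬vld ∨ ¬sel

¬vld ∨ ¬¬((¬sel ∨ vld) ∧ ¬sel ∧ ((¬sel ∨ ¬¬vld) ∧ ¬sel ∨ ¬rdy))
= ¬vld ∨ ¬¬((¬sel ∨ vld) ∧ ¬sel ∧ ((¬sel ∨ vld) ∧ ¬sel ∨ ¬rdy))   — double negation
= ¬vld ∨ ¬¬((¬sel ∨ vld) ∧ ¬sel)   — absorption
= ¬vld ∨ ¬¬¬sel   — absorption
= ¬vld ∨ ¬sel   — double negation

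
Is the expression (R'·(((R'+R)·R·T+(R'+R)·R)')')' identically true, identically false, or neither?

(R'·(((R'+R)·R·T+(R'+R)·R)')')'
= (R'·(((R'+R)·R)')')'
= R+((R'+R)·R)'
= R+R'
= 1

identically true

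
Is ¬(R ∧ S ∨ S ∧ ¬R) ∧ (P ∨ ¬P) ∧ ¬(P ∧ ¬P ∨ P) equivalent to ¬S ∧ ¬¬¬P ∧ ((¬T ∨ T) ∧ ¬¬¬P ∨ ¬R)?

Yes

E1: ¬(R ∧ S ∨ S ∧ ¬R) ∧ (P ∨ ¬P) ∧ ¬(P ∧ ¬P ∨ P)
    = ¬S ∧ (P ∨ ¬P) ∧ ¬(P ∧ ¬P ∨ P)   (distribution)
    = ¬S ∧ ¬(P ∧ ¬P ∨ P)   (complement / identity)
    = ¬S ∧ ¬P   (complement / identity)
E2: ¬S ∧ ¬¬¬P ∧ ((¬T ∨ T) ∧ ¬¬¬P ∨ ¬R)
    = ¬S ∧ ¬¬¬P ∧ (¬¬¬P ∨ ¬R)   (complement / identity)
    = ¬S ∧ ¬¬¬P   (absorption)
    = ¬S ∧ ¬P   (double negation)
Both reduce to ¬S ∧ ¬P, so they are equivalent.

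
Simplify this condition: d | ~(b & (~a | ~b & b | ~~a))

d | ~(b & (~a | ~b & b | ~~a))
= d | ~(b & (~a | ~b & b | a))
= d | ~(b & (~a | a))
= d | ~b

d | ~b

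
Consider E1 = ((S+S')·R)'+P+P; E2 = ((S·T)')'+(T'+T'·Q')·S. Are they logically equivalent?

No

E1: ((S+S')·R)'+P+P
    = R'+P+P   [complement / identity]
    = R'+P   [idempotence]
E2: ((S·T)')'+(T'+T'·Q')·S
    = ((S·T)')'+T'·S   [absorption]
    = S·T+T'·S   [double negation]
    = S   [distribution]
These differ: at P=1, Q=0, R=0, S=0, T=1, E1 = 1 but E2 = 0.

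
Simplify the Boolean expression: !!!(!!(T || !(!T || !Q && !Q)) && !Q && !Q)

!!!(!!(T || !(!T || !Q && !Q)) && !Q && !Q)
= !!!(!!(T || !(!T || !Q)) && !Q && !Q)   — idempotence
= !!!(!!(T || T && Q) && !Q && !Q)   — De Morgan
= !!!(!!T && !Q && !Q)   — absorption
= !!!(!!T && !Q)   — idempotence
= !(!!T && !Q)   — double negation
= !T || Q   — De Morgan

!T || Q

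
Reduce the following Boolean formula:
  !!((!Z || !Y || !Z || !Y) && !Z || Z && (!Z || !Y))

!Z || !Y

!!((!Z || !Y || !Z || !Y) && !Z || Z && (!Z || !Y))
= !!((!Z || !Y) && !Z || Z && (!Z || !Y))   (idempotence)
= !!(!Z || !Y)   (distribution)
= !Z || !Y   (double negation)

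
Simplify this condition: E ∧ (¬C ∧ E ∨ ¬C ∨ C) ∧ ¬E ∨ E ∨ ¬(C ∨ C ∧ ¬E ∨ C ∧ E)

E ∧ (¬C ∧ E ∨ ¬C ∨ C) ∧ ¬E ∨ E ∨ ¬(C ∨ C ∧ ¬E ∨ C ∧ E)
= E ∧ (¬C ∧ E ∨ ¬C ∨ C) ∧ ¬E ∨ E ∨ ¬(C ∨ C)   [distribution]
= E ∧ (¬C ∨ C) ∧ ¬E ∨ E ∨ ¬(C ∨ C)   [absorption]
= E ∧ ¬E ∨ E ∨ ¬(C ∨ C)   [complement / identity]
= E ∨ ¬(C ∨ C)   [complement / identity]
= E ∨ ¬C   [idempotence]

E ∨ ¬C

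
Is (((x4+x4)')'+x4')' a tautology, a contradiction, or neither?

(((x4+x4)')'+x4')'
= (x4+x4)'·x4
= x4'·x4
= 0

contradiction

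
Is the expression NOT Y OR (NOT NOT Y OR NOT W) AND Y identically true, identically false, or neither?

identically true

NOT Y OR (NOT NOT Y OR NOT W) AND Y
= NOT Y OR (Y OR NOT W) AND Y   — double negation
= NOT Y OR Y   — absorption
= TRUE   — complement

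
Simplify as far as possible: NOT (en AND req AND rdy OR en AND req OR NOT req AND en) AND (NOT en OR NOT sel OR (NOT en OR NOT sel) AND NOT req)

NOT (en AND req AND rdy OR en AND req OR NOT req AND en) AND (NOT en OR NOT sel OR (NOT en OR NOT sel) AND NOT req)
= NOT (en AND req OR NOT req AND en) AND (NOT en OR NOT sel OR (NOT en OR NOT sel) AND NOT req)   (absorption)
= NOT en AND (NOT en OR NOT sel OR (NOT en OR NOT sel) AND NOT req)   (distribution)
= NOT en AND (NOT en OR NOT sel)   (absorption)
= NOT en   (absorption)

NOT en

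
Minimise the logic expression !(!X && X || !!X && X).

!(!X && X || !!X && X)
= !(!X && X || X && X)   — double negation
= !X   — distribution

!X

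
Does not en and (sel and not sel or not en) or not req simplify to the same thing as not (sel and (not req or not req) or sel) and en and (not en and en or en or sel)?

No

E1: not en and (sel and not sel or not en) or not req
    = not en and not en or not req   (complement / identity)
    = not en or not req   (idempotence)
E2: not (sel and (not req or not req) or sel) and en and (not en and en or en or sel)
    = not (sel and (not req or not req) or sel) and en and (en or sel)   (complement / identity)
    = not (sel and (not req or not req) or sel) and en   (absorption)
    = not (sel and not req or sel) and en   (idempotence)
    = not sel and en   (absorption)
These differ: at en=0, req=0, sel=1, E1 = 1 but E2 = 0.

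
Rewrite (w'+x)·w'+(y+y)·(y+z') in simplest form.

w'+y

(w'+x)·w'+(y+y)·(y+z')
= (w'+x)·w'+y·z'+y   — distribution
= w'+y·z'+y   — absorption
= w'+y   — absorption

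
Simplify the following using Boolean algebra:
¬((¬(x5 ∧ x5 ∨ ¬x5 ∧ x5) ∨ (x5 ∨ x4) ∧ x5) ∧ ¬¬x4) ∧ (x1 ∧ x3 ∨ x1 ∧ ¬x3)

¬x4 ∧ x1

¬((¬(x5 ∧ x5 ∨ ¬x5 ∧ x5) ∨ (x5 ∨ x4) ∧ x5) ∧ ¬¬x4) ∧ (x1 ∧ x3 ∨ x1 ∧ ¬x3)
= ¬((¬x5 ∨ (x5 ∨ x4) ∧ x5) ∧ ¬¬x4) ∧ (x1 ∧ x3 ∨ x1 ∧ ¬x3)
= ¬((¬x5 ∨ x5) ∧ ¬¬x4) ∧ (x1 ∧ x3 ∨ x1 ∧ ¬x3)
= ¬((¬x5 ∨ x5) ∧ ¬¬x4) ∧ x1
= ¬((¬x5 ∨ x5) ∧ x4) ∧ x1
= ¬x4 ∧ x1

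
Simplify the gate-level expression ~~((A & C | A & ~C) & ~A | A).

~~((A & C | A & ~C) & ~A | A)
= ~~(A & ~A | A)   — distribution
= A & ~A | A   — double negation
= A   — complement / identity

A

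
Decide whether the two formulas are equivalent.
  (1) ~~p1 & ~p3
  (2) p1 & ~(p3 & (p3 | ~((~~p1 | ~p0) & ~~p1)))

E1: ~~p1 & ~p3
    = p1 & ~p3   (double negation)
E2: p1 & ~(p3 & (p3 | ~((~~p1 | ~p0) & ~~p1)))
    = p1 & ~(p3 & (p3 | ~~~p1))   (absorption)
    = p1 & ~(p3 & (p3 | ~p1))   (double negation)
    = p1 & ~p3   (absorption)
Both reduce to p1 & ~p3, so they are equivalent.

Yes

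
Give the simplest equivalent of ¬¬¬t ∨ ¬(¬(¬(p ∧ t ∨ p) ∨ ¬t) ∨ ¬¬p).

¬t ∨ ¬p

¬¬¬t ∨ ¬(¬(¬(p ∧ t ∨ p) ∨ ¬t) ∨ ¬¬p)
= ¬¬¬t ∨ ¬(¬(¬p ∨ ¬t) ∨ ¬¬p)   [absorption]
= ¬¬¬t ∨ (¬p ∨ ¬t) ∧ ¬p   [De Morgan]
= ¬¬¬t ∨ ¬p   [absorption]
= ¬t ∨ ¬p   [double negation]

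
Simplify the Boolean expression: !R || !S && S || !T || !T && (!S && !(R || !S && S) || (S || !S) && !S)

!R || !S && S || !T || !T && (!S && !(R || !S && S) || (S || !S) && !S)
= !R || !S && S || !T || !T && (!S && !(R || !S && S) || !S)   [complement / identity]
= !R || !T || !T && (!S && !(R || !S && S) || !S)   [complement / identity]
= !R || !T || !T && (!S && !R || !S)   [complement / identity]
= !R || !T || !T && !S   [absorption]
= !R || !T   [absorption]

!R || !T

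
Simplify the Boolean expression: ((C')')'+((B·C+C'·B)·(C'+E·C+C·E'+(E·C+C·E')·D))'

((C')')'+((B·C+C'·B)·(C'+E·C+C·E'+(E·C+C·E')·D))'
= ((C')')'+((B·C+C'·B)·(C'+E·C+C·E'))'   — absorption
= ((C')')'+(B·(C'+E·C+C·E'))'   — distribution
= ((C')')'+(B·(C'+C))'   — distribution
= ((C')')'+B'   — complement / identity
= C'+B'   — double negation

C'+B'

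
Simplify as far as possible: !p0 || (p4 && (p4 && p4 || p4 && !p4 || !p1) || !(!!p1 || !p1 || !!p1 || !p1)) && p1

!p0 || p4 && p1

!p0 || (p4 && (p4 && p4 || p4 && !p4 || !p1) || !(!!p1 || !p1 || !!p1 || !p1)) && p1
= !p0 || (p4 && (p4 && p4 || p4 && !p4 || !p1) || !(!!p1 || !p1)) && p1   [idempotence]
= !p0 || (p4 && (p4 || !p1) || !(!!p1 || !p1)) && p1   [distribution]
= !p0 || (p4 && (p4 || !p1) || !p1 && p1) && p1   [De Morgan]
= !p0 || p4 && (p4 || !p1) && p1   [complement / identity]
= !p0 || p4 && p1   [absorption]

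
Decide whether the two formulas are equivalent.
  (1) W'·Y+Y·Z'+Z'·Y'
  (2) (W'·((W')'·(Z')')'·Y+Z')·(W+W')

Yes

E1: W'·Y+Y·Z'+Z'·Y'
    = W'·Y+Z'   [distribution]
E2: (W'·((W')'·(Z')')'·Y+Z')·(W+W')
    = (W'·(W'+Z')·Y+Z')·(W+W')   [De Morgan]
    = W'·(W'+Z')·Y+Z'   [complement / identity]
    = W'·Y+Z'   [absorption]
Both reduce to W'·Y+Z', so they are equivalent.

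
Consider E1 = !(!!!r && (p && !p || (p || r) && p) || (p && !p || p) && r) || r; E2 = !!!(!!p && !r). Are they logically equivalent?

E1: !(!!!r && (p && !p || (p || r) && p) || (p && !p || p) && r) || r
    = !(!r && (p && !p || (p || r) && p) || (p && !p || p) && r) || r   — double negation
    = !(!r && (p && !p || p) || (p && !p || p) && r) || r   — absorption
    = !(p && !p || p) || r   — distribution
    = !p || r   — complement / identity
E2: !!!(!!p && !r)
    = !(!!p && !r)   — double negation
    = !p || r   — De Morgan
Both reduce to !p || r, so they are equivalent.

Yes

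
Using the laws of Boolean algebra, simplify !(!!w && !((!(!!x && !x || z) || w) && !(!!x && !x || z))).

!w || !z

!(!!w && !((!(!!x && !x || z) || w) && !(!!x && !x || z)))
= !(!!w && !!(!!x && !x || z))
= !(!!w && !!(x && !x || z))
= !(!!w && !!z)
= !w || !z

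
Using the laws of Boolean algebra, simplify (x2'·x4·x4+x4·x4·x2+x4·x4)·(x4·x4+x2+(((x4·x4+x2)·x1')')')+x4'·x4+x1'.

(x2'·x4·x4+x4·x4·x2+x4·x4)·(x4·x4+x2+(((x4·x4+x2)·x1')')')+x4'·x4+x1'
= (x2'·x4·x4+x4·x4·x2+x4·x4)·(x4·x4+x2+(x4·x4+x2)·x1')+x4'·x4+x1'
= (x2'·x4·x4+x4·x4·x2+x4·x4)·(x4·x4+x2)+x4'·x4+x1'
= (x4·x4+x4·x4)·(x4·x4+x2)+x4'·x4+x1'
= x4·x4·(x4·x4+x2)+x4'·x4+x1'
= x4·x4+x4'·x4+x1'
= x4+x1'

x4+x1'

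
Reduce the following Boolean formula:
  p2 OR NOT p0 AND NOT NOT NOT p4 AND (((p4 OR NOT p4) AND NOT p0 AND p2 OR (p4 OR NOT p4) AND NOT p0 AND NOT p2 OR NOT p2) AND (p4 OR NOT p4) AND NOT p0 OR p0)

p2 OR NOT p0 AND NOT p4

p2 OR NOT p0 AND NOT NOT NOT p4 AND (((p4 OR NOT p4) AND NOT p0 AND p2 OR (p4 OR NOT p4) AND NOT p0 AND NOT p2 OR NOT p2) AND (p4 OR NOT p4) AND NOT p0 OR p0)
= p2 OR NOT p0 AND NOT p4 AND (((p4 OR NOT p4) AND NOT p0 AND p2 OR (p4 OR NOT p4) AND NOT p0 AND NOT p2 OR NOT p2) AND (p4 OR NOT p4) AND NOT p0 OR p0)   — double negation
= p2 OR NOT p0 AND NOT p4 AND (((p4 OR NOT p4) AND NOT p0 OR NOT p2) AND (p4 OR NOT p4) AND NOT p0 OR p0)   — distribution
= p2 OR NOT p0 AND NOT p4 AND ((p4 OR NOT p4) AND NOT p0 OR p0)   — absorption
= p2 OR NOT p0 AND NOT p4 AND (NOT p0 OR p0)   — complement / identity
= p2 OR NOT p0 AND NOT p4   — complement / identity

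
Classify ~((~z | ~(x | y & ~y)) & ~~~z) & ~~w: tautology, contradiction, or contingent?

~((~z | ~(x | y & ~y)) & ~~~z) & ~~w
= ~((~z | ~(x | y & ~y)) & ~~~z) & w   [double negation]
= ~((~z | ~x) & ~~~z) & w   [complement / identity]
= ~((~z | ~x) & ~z) & w   [double negation]
= ~~z & w   [absorption]
= z & w   [double negation]
This depends on w, z, so it is not a constant.

contingent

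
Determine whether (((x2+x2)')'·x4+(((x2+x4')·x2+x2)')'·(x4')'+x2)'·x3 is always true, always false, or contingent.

(((x2+x2)')'·x4+(((x2+x4')·x2+x2)')'·(x4')'+x2)'·x3
= (((x2+x2)')'·x4+(((x2+x4')·x2+x2)')'·x4+x2)'·x3   — double negation
= (((x2+x2)')'·x4+((x2+x2)')'·x4+x2)'·x3   — absorption
= (((x2+x2)')'·x4+x2)'·x3   — idempotence
= ((x2+x2)·x4+x2)'·x3   — double negation
= (x2·x4+x2)'·x3   — idempotence
= x2'·x3   — absorption
This depends on x2, x3, so it is not a constant.

contingent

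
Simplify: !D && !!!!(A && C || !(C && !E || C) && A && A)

!D && !!!!(A && C || !(C && !E || C) && A && A)
= !D && !!!!(A && C || !C && A && A)   — absorption
= !D && !!!!(A && C || !C && A)   — idempotence
= !D && !!!!A   — distribution
= !D && !!A   — double negation
= !D && A   — double negation

!D && A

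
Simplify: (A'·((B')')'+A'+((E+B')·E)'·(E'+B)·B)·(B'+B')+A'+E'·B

A'+E'·B

(A'·((B')')'+A'+((E+B')·E)'·(E'+B)·B)·(B'+B')+A'+E'·B
= (A'·B'+A'+((E+B')·E)'·(E'+B)·B)·(B'+B')+A'+E'·B
= (A'·B'+A'+E'·(E'+B)·B)·(B'+B')+A'+E'·B
= (A'+E'·(E'+B)·B)·(B'+B')+A'+E'·B
= (A'+E'·B)·(B'+B')+A'+E'·B
= (A'+E'·B)·B'+A'+E'·B
= A'+E'·B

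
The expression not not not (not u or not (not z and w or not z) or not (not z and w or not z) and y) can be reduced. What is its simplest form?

u and not z

not not not (not u or not (not z and w or not z) or not (not z and w or not z) and y)
= not not not (not u or not (not z and w or not z))   — absorption
= not not not (not u or not not z)   — absorption
= not not (u and not z)   — De Morgan
= u and not z   — double negation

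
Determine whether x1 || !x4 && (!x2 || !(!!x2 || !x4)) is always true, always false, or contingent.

contingent

x1 || !x4 && (!x2 || !(!!x2 || !x4))
= x1 || !x4 && (!x2 || !x2 && x4)   — De Morgan
= x1 || !x4 && !x2   — absorption
This depends on x1, x2, x4, so it is not a constant.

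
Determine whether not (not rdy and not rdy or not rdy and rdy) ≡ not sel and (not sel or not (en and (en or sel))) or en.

E1: not (not rdy and not rdy or not rdy and rdy)
    = not not rdy   (distribution)
    = rdy   (double negation)
E2: not sel and (not sel or not (en and (en or sel))) or en
    = not sel and (not sel or not en) or en   (absorption)
    = not sel or en   (absorption)
These differ: at en=1, rdy=0, sel=0, E1 = 0 but E2 = 1.

No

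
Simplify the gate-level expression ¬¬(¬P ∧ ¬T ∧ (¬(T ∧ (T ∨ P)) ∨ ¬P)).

¬¬(¬P ∧ ¬T ∧ (¬(T ∧ (T ∨ P)) ∨ ¬P))
= ¬¬(¬P ∧ ¬T ∧ (¬T ∨ ¬P))
= ¬P ∧ ¬T ∧ (¬T ∨ ¬P)
= ¬P ∧ ¬T

¬P ∧ ¬T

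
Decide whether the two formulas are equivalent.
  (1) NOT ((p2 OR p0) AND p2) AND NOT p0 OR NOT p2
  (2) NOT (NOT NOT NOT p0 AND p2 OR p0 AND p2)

E1: NOT ((p2 OR p0) AND p2) AND NOT p0 OR NOT p2
    = NOT p2 AND NOT p0 OR NOT p2
    = NOT p2
E2: NOT (NOT NOT NOT p0 AND p2 OR p0 AND p2)
    = NOT (NOT p0 AND p2 OR p0 AND p2)
    = NOT p2
Both reduce to NOT p2, so they are equivalent.

Yes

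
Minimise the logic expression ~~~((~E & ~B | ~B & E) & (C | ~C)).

B

~~~((~E & ~B | ~B & E) & (C | ~C))
= ~~~(~B & (C | ~C))   — distribution
= ~~~~B   — complement / identity
= ~~B   — double negation
= B   — double negation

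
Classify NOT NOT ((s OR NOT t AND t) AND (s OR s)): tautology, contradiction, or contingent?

contingent

NOT NOT ((s OR NOT t AND t) AND (s OR s))
= NOT NOT (s AND (s OR s))   [complement / identity]
= NOT NOT (s AND s)   [idempotence]
= s AND s   [double negation]
= s   [idempotence]
This depends on s, so it is not a constant.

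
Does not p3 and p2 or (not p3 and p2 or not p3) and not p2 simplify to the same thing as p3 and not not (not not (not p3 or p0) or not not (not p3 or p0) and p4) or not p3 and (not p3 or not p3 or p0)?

No

E1: not p3 and p2 or (not p3 and p2 or not p3) and not p2
    = not p3 and p2 or not p3 and not p2   [absorption]
    = not p3   [distribution]
E2: p3 and not not (not not (not p3 or p0) or not not (not p3 or p0) and p4) or not p3 and (not p3 or not p3 or p0)
    = p3 and not not not not (not p3 or p0) or not p3 and (not p3 or not p3 or p0)   [absorption]
    = p3 and not not (not p3 or p0) or not p3 and (not p3 or not p3 or p0)   [double negation]
    = p3 and not not (not p3 or p0) or not p3 and (not p3 or p0)   [idempotence]
    = p3 and (not p3 or p0) or not p3 and (not p3 or p0)   [double negation]
    = not p3 or p0   [distribution]
These differ: at p0=1, p2=0, p3=1, p4=0, E1 = 0 but E2 = 1.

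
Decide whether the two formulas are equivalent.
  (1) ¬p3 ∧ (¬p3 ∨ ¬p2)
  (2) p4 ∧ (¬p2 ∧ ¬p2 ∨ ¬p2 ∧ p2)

E1: ¬p3 ∧ (¬p3 ∨ ¬p2)
    = ¬p3   (absorption)
E2: p4 ∧ (¬p2 ∧ ¬p2 ∨ ¬p2 ∧ p2)
    = p4 ∧ ¬p2   (distribution)
These differ: at p2=0, p3=0, p4=0, E1 = 1 but E2 = 0.

No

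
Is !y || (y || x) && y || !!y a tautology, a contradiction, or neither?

tautology

!y || (y || x) && y || !!y
= !y || y || !!y   [absorption]
= !y || y || y   [double negation]
= !y || y   [idempotence]
= true   [complement]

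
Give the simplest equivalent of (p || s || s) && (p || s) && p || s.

p || s

(p || s || s) && (p || s) && p || s
= (p || s) && p || s   — absorption
= p || s   — absorption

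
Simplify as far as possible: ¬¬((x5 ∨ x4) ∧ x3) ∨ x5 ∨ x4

x5 ∨ x4

¬¬((x5 ∨ x4) ∧ x3) ∨ x5 ∨ x4
= (x5 ∨ x4) ∧ x3 ∨ x5 ∨ x4   [double negation]
= x5 ∨ x4   [absorption]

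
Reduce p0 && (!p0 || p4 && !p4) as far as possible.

false

p0 && (!p0 || p4 && !p4)
= p0 && !p0
= false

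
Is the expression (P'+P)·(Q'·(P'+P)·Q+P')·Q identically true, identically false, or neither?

neither

(P'+P)·(Q'·(P'+P)·Q+P')·Q
= (P'+P)·(Q'·Q+P')·Q
= (P'+P)·P'·Q
= P'·Q
This depends on P, Q, so it is not a constant.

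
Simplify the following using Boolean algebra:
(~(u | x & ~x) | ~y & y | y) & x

(~(u | x & ~x) | ~y & y | y) & x
= (~u | ~y & y | y) & x   — complement / identity
= (~u | y) & x   — complement / identity

(~u | y) & x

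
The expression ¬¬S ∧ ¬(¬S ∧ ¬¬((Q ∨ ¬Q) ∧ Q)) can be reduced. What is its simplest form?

¬¬S ∧ ¬(¬S ∧ ¬¬((Q ∨ ¬Q) ∧ Q))
= S ∧ ¬(¬S ∧ ¬¬((Q ∨ ¬Q) ∧ Q))   — double negation
= S ∧ ¬(¬S ∧ ¬¬Q)   — complement / identity
= S ∧ (S ∨ ¬Q)   — De Morgan
= S   — absorption

S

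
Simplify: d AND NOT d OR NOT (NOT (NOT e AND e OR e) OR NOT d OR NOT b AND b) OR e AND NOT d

e

d AND NOT d OR NOT (NOT (NOT e AND e OR e) OR NOT d OR NOT b AND b) OR e AND NOT d
= d AND NOT d OR NOT (NOT e OR NOT d OR NOT b AND b) OR e AND NOT d   [complement / identity]
= d AND NOT d OR NOT (NOT e OR NOT d) OR e AND NOT d   [complement / identity]
= d AND NOT d OR e AND d OR e AND NOT d   [De Morgan]
= d AND NOT d OR e   [distribution]
= e   [complement / identity]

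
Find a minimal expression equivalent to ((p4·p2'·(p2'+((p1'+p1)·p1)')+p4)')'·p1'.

((p4·p2'·(p2'+((p1'+p1)·p1)')+p4)')'·p1'
= ((p4·p2'·(p2'+p1')+p4)')'·p1'   (complement / identity)
= ((p4·p2'+p4)')'·p1'   (absorption)
= (p4·p2'+p4)·p1'   (double negation)
= p4·p1'   (absorption)

p4·p1'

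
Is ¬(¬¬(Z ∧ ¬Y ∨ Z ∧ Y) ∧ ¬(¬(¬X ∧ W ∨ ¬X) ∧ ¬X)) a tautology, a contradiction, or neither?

¬(¬¬(Z ∧ ¬Y ∨ Z ∧ Y) ∧ ¬(¬(¬X ∧ W ∨ ¬X) ∧ ¬X))
= ¬(¬¬(Z ∧ ¬Y ∨ Z ∧ Y) ∧ (¬X ∧ W ∨ ¬X ∨ X))   [De Morgan]
= ¬((Z ∧ ¬Y ∨ Z ∧ Y) ∧ (¬X ∧ W ∨ ¬X ∨ X))   [double negation]
= ¬(Z ∧ (¬X ∧ W ∨ ¬X ∨ X))   [distribution]
= ¬(Z ∧ (¬X ∨ X))   [absorption]
= ¬Z   [complement / identity]
This depends on Z, so it is not a constant.

neither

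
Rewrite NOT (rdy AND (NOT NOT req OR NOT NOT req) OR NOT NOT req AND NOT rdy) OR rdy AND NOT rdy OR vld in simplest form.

NOT (rdy AND (NOT NOT req OR NOT NOT req) OR NOT NOT req AND NOT rdy) OR rdy AND NOT rdy OR vld
= NOT (rdy AND NOT NOT req OR NOT NOT req AND NOT rdy) OR rdy AND NOT rdy OR vld
= NOT (rdy AND NOT NOT req OR NOT NOT req AND NOT rdy) OR vld
= NOT ((rdy OR NOT rdy) AND NOT NOT req) OR vld
= NOT NOT NOT req OR vld
= NOT req OR vld

NOT req OR vld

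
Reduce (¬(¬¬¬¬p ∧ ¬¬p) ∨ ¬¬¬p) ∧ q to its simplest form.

(¬(¬¬¬¬p ∧ ¬¬p) ∨ ¬¬¬p) ∧ q
= (¬(¬¬p ∧ ¬¬p) ∨ ¬¬¬p) ∧ q   [double negation]
= (¬¬¬p ∨ ¬¬¬p) ∧ q   [idempotence]
= ¬¬¬p ∧ q   [idempotence]
= ¬p ∧ q   [double negation]

¬p ∧ q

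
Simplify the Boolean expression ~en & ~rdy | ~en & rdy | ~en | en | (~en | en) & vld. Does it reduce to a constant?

1

~en & ~rdy | ~en & rdy | ~en | en | (~en | en) & vld
= ~en | ~en | en | (~en | en) & vld   — distribution
= ~en | en | (~en | en) & vld   — idempotence
= ~en | en   — absorption
= 1   — complement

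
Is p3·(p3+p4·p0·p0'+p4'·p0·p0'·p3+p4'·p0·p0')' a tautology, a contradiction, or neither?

contradiction

p3·(p3+p4·p0·p0'+p4'·p0·p0'·p3+p4'·p0·p0')'
= p3·(p3+p4·p0·p0'+p4'·p0·p0')'   — absorption
= p3·(p3+p0·p0')'   — distribution
= p3·p3'   — complement / identity
= 0   — complement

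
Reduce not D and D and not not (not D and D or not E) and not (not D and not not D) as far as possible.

False

not D and D and not not (not D and D or not E) and not (not D and not not D)
= not D and D and (not D and D or not E) and not (not D and not not D)
= not D and D and (not D and D or not E) and (D or not D)
= not D and D and (D or not D)
= not D and D
= False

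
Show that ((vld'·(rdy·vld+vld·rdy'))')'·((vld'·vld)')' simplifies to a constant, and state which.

0

((vld'·(rdy·vld+vld·rdy'))')'·((vld'·vld)')'
= ((vld'·vld)')'·((vld'·vld)')'   (distribution)
= ((vld'·vld)')'   (idempotence)
= vld'·vld   (double negation)
= 0   (complement)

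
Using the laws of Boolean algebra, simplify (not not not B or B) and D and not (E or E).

D and not E

(not not not B or B) and D and not (E or E)
= (not B or B) and D and not (E or E)   — double negation
= D and not (E or E)   — complement / identity
= D and not E   — idempotence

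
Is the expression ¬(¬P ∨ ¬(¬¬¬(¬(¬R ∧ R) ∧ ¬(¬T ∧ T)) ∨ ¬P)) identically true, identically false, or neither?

identically false

¬(¬P ∨ ¬(¬¬¬(¬(¬R ∧ R) ∧ ¬(¬T ∧ T)) ∨ ¬P))
= ¬(¬P ∨ ¬(¬¬(¬R ∧ R ∨ ¬T ∧ T) ∨ ¬P))   (De Morgan)
= ¬(¬P ∨ ¬(¬R ∧ R ∨ ¬T ∧ T ∨ ¬P))   (double negation)
= ¬(¬P ∨ ¬(¬R ∧ R ∨ ¬P))   (complement / identity)
= P ∧ (¬R ∧ R ∨ ¬P)   (De Morgan)
= P ∧ ¬P   (complement / identity)
= False   (complement)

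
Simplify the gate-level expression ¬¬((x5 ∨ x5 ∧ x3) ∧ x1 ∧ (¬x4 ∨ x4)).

x5 ∧ x1

¬¬((x5 ∨ x5 ∧ x3) ∧ x1 ∧ (¬x4 ∨ x4))
= ¬¬(x5 ∧ x1 ∧ (¬x4 ∨ x4))
= x5 ∧ x1 ∧ (¬x4 ∨ x4)
= x5 ∧ x1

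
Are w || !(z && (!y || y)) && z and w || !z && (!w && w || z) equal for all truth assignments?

Yes

E1: w || !(z && (!y || y)) && z
    = w || !z && z   [complement / identity]
    = w   [complement / identity]
E2: w || !z && (!w && w || z)
    = w || !z && z   [complement / identity]
    = w   [complement / identity]
Both reduce to w, so they are equivalent.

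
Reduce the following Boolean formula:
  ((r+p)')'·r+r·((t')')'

r

((r+p)')'·r+r·((t')')'
= (r+p)·r+r·((t')')'
= r+r·((t')')'
= r+r·t'
= r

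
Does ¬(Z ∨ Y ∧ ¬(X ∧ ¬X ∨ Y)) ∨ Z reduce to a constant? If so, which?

yes, True

¬(Z ∨ Y ∧ ¬(X ∧ ¬X ∨ Y)) ∨ Z
= ¬(Z ∨ Y ∧ ¬Y) ∨ Z
= ¬Z ∨ Z
= True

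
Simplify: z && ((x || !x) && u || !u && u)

z && ((x || !x) && u || !u && u)
= z && (x || !x) && u   (complement / identity)
= z && u   (complement / identity)

z && u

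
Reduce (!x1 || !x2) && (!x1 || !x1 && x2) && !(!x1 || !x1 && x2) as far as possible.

(!x1 || !x2) && (!x1 || !x1 && x2) && !(!x1 || !x1 && x2)
= (!x1 || !x2) && !x1 && !(!x1 || !x1 && x2)   (absorption)
= (!x1 || !x2) && !x1 && !!x1   (absorption)
= (!x1 || !x2) && !x1 && x1   (double negation)
= !x1 && x1   (absorption)
= false   (complement)

false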